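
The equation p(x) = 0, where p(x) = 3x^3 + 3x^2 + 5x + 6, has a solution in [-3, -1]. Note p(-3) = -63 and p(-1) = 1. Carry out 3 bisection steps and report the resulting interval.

[-1.25, -1]

x = -2 gives p = -16, negative; keep [-2, -1]
x = -1.5 gives p = -4.875, negative; keep [-1.5, -1]
x = -1.25 gives p = -1.421875, negative; keep [-1.25, -1]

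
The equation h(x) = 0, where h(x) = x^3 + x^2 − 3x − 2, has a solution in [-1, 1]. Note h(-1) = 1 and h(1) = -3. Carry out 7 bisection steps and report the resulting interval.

h(0) = -2 < 0, so the root lies in [-1, 0]
h(-0.5) = -0.375 < 0, so the root lies in [-1, -0.5]
h(-0.75) = 0.390625 > 0, so the root lies in [-0.75, -0.5]
h(-0.625) = 0.0215 > 0, so the root lies in [-0.625, -0.5]
h(-0.5625) = -0.1741 < 0, so the root lies in [-0.625, -0.5625]
h(-0.59375) = -0.0755 < 0, so the root lies in [-0.625, -0.59375]
h(-0.609375) = -0.0268 < 0, so the root lies in [-0.625, -0.609375]

[-0.625, -0.609375]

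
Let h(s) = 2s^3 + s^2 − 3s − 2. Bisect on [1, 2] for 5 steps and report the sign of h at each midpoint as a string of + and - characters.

+-+++

h(1.5) = 2.5 > 0, so the root lies in [1, 1.5]
h(1.25) = -0.28125 < 0, so the root lies in [1.25, 1.5]
h(1.375) = 0.964844 > 0, so the root lies in [1.25, 1.375]
h(1.3125) = 0.3071 > 0, so the root lies in [1.25, 1.3125]
h(1.28125) = 0.0045 > 0, so the root lies in [1.25, 1.28125]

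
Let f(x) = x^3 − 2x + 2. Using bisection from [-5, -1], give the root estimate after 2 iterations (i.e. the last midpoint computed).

m = -3, f(m) = -19 (−); new bracket [-3, -1]
m = -2, f(m) = -2 (−); new bracket [-2, -1]

-2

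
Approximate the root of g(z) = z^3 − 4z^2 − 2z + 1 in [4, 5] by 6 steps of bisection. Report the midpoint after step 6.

z = 4.5 gives g = 2.125, positive; keep [4, 4.5]
z = 4.25 gives g = -2.984375, negative; keep [4.25, 4.5]
z = 4.375 gives g = -0.572266, negative; keep [4.375, 4.5]
z = 4.4375 gives g = 0.74, positive; keep [4.375, 4.4375]
z = 4.40625 gives g = 0.0749, positive; keep [4.375, 4.40625]
z = 4.390625 gives g = -0.2509, negative; keep [4.390625, 4.40625]

4.390625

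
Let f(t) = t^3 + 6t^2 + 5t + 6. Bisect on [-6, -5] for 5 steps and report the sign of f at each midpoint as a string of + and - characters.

-+---

t = -5.5 gives f = -6.375, negative; keep [-5.5, -5]
t = -5.25 gives f = 0.421875, positive; keep [-5.5, -5.25]
t = -5.375 gives f = -2.818359, negative; keep [-5.375, -5.25]
t = -5.3125 gives f = -1.1594, negative; keep [-5.3125, -5.25]
t = -5.28125 gives f = -0.3592, negative; keep [-5.28125, -5.25]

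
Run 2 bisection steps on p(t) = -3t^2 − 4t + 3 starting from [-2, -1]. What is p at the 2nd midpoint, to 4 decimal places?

0.8125

m = -1.5, p(m) = 2.25 (+); new bracket [-2, -1.5]
m = -1.75, p(m) = 0.8125 (+); new bracket [-2, -1.75]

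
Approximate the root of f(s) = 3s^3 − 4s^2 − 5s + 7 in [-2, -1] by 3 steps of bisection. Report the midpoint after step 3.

-1.375

s = -1.5 gives f = -4.625, negative; keep [-1.5, -1]
s = -1.25 gives f = 1.140625, positive; keep [-1.5, -1.25]
s = -1.375 gives f = -1.486328, negative; keep [-1.375, -1.25]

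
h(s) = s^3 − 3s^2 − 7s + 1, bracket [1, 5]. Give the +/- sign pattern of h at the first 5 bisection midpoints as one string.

---++

midpoint 3: h = -20 < 0 → [3, 5]
midpoint 4: h = -11 < 0 → [4, 5]
midpoint 4.5: h = -0.125 < 0 → [4.5, 5]
midpoint 4.75: h = 7.2344 > 0 → [4.5, 4.75]
midpoint 4.625: h = 3.3848 > 0 → [4.5, 4.625]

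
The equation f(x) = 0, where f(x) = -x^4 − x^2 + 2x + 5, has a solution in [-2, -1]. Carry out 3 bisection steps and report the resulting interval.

m = -1.5, f(m) = -5.3125 (−); new bracket [-1.5, -1]
m = -1.25, f(m) = -1.503906 (−); new bracket [-1.25, -1]
m = -1.125, f(m) = -0.117432 (−); new bracket [-1.125, -1]

[-1.125, -1]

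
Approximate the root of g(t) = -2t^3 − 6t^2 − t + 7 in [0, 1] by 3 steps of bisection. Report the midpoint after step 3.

t = 0.5 gives g = 4.75, positive; keep [0.5, 1]
t = 0.75 gives g = 2.03125, positive; keep [0.75, 1]
t = 0.875 gives g = 0.191406, positive; keep [0.875, 1]

0.875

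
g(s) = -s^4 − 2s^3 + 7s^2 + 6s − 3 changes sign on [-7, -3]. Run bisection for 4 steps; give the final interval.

midpoint -5: g = -233 < 0 → [-5, -3]
midpoint -4: g = -43 < 0 → [-4, -3]
midpoint -3.5: g = -2.5625 < 0 → [-3.5, -3]
midpoint -3.25: g = 8.5273 > 0 → [-3.5, -3.25]

[-3.5, -3.25]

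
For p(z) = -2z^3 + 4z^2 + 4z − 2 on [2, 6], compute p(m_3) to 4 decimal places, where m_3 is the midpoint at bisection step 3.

1.7500

midpoint 4: p = -50 < 0 → [2, 4]
midpoint 3: p = -8 < 0 → [2, 3]
midpoint 2.5: p = 1.75 > 0 → [2.5, 3]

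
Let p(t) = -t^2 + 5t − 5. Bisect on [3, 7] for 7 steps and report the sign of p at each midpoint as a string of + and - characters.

--+--++

midpoint 5: p = -5 < 0 → [3, 5]
midpoint 4: p = -1 < 0 → [3, 4]
midpoint 3.5: p = 0.25 > 0 → [3.5, 4]
midpoint 3.75: p = -0.3125 < 0 → [3.5, 3.75]
midpoint 3.625: p = -0.0156 < 0 → [3.5, 3.625]
midpoint 3.5625: p = 0.1211 > 0 → [3.5625, 3.625]
midpoint 3.59375: p = 0.0537 > 0 → [3.59375, 3.625]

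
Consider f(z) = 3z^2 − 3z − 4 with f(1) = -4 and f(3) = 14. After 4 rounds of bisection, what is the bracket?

midpoint 2: f = 2 > 0 → [1, 2]
midpoint 1.5: f = -1.75 < 0 → [1.5, 2]
midpoint 1.75: f = -0.0625 < 0 → [1.75, 2]
midpoint 1.875: f = 0.9219 > 0 → [1.75, 1.875]

[1.75, 1.875]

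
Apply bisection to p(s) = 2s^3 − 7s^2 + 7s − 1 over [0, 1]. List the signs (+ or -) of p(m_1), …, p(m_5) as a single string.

++-+-

p(0.5) = 1 > 0, so the root lies in [0, 0.5]
p(0.25) = 0.34375 > 0, so the root lies in [0, 0.25]
p(0.125) = -0.230469 < 0, so the root lies in [0.125, 0.25]
p(0.1875) = 0.0796 > 0, so the root lies in [0.125, 0.1875]
p(0.15625) = -0.0695 < 0, so the root lies in [0.15625, 0.1875]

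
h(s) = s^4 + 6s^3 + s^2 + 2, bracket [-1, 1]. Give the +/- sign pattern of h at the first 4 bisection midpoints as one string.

h(0) = 2 > 0, so the root lies in [-1, 0]
h(-0.5) = 1.5625 > 0, so the root lies in [-1, -0.5]
h(-0.75) = 0.347656 > 0, so the root lies in [-1, -0.75]
h(-0.875) = -0.6677 < 0, so the root lies in [-0.875, -0.75]

+++-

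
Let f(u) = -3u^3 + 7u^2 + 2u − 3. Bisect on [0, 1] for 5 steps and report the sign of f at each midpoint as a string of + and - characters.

u = 0.5 gives f = -0.625, negative; keep [0.5, 1]
u = 0.75 gives f = 1.171875, positive; keep [0.5, 0.75]
u = 0.625 gives f = 0.251953, positive; keep [0.5, 0.625]
u = 0.5625 gives f = -0.1941, negative; keep [0.5625, 0.625]
u = 0.59375 gives f = 0.0273, positive; keep [0.5625, 0.59375]

-++-+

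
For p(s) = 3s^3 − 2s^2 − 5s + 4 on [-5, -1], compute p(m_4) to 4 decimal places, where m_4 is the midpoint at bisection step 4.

p(-3) = -80 < 0, so the root lies in [-3, -1]
p(-2) = -18 < 0, so the root lies in [-2, -1]
p(-1.5) = -3.125 < 0, so the root lies in [-1.5, -1]
p(-1.25) = 1.2656 > 0, so the root lies in [-1.5, -1.25]

1.2656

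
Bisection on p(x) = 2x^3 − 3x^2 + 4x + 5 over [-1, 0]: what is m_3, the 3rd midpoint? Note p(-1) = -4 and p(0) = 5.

m = -0.5, p(m) = 2 (+); new bracket [-1, -0.5]
m = -0.75, p(m) = -0.53125 (−); new bracket [-0.75, -0.5]
m = -0.625, p(m) = 0.839844 (+); new bracket [-0.75, -0.625]

-0.625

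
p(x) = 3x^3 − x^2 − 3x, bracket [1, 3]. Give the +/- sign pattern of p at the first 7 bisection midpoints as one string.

m = 2, p(m) = 14 (+); new bracket [1, 2]
m = 1.5, p(m) = 3.375 (+); new bracket [1, 1.5]
m = 1.25, p(m) = 0.546875 (+); new bracket [1, 1.25]
m = 1.125, p(m) = -0.3691 (−); new bracket [1.125, 1.25]
m = 1.1875, p(m) = 0.051 (+); new bracket [1.125, 1.1875]
m = 1.15625, p(m) = -0.1682 (−); new bracket [1.15625, 1.1875]
m = 1.171875, p(m) = -0.0609 (−); new bracket [1.171875, 1.1875]

+++-+--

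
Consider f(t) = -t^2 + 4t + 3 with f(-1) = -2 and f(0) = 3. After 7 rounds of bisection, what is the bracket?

m = -0.5, f(m) = 0.75 (+); new bracket [-1, -0.5]
m = -0.75, f(m) = -0.5625 (−); new bracket [-0.75, -0.5]
m = -0.625, f(m) = 0.109375 (+); new bracket [-0.75, -0.625]
m = -0.6875, f(m) = -0.2227 (−); new bracket [-0.6875, -0.625]
m = -0.65625, f(m) = -0.0557 (−); new bracket [-0.65625, -0.625]
m = -0.640625, f(m) = 0.0271 (+); new bracket [-0.65625, -0.640625]
m = -0.6484375, f(m) = -0.0142 (−); new bracket [-0.6484375, -0.640625]

[-0.6484375, -0.640625]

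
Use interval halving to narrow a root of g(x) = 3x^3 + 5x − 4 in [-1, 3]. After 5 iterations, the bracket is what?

g(1) = 4 > 0, so the root lies in [-1, 1]
g(0) = -4 < 0, so the root lies in [0, 1]
g(0.5) = -1.125 < 0, so the root lies in [0.5, 1]
g(0.75) = 1.0156 > 0, so the root lies in [0.5, 0.75]
g(0.625) = -0.1426 < 0, so the root lies in [0.625, 0.75]

[0.625, 0.75]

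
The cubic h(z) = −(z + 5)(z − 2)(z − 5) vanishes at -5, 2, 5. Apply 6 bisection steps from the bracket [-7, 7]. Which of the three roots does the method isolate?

m = 0, h(m) = -50 (−); new bracket [-7, 0]
m = -3.5, h(m) = -70.125 (−); new bracket [-7, -3.5]
m = -5.25, h(m) = 18.578125 (+); new bracket [-5.25, -3.5]
m = -4.375, h(m) = -37.3535 (−); new bracket [-5.25, -4.375]
m = -4.8125, h(m) = -12.5339 (−); new bracket [-5.25, -4.8125]
m = -5.03125, h(m) = 2.2041 (+); new bracket [-5.03125, -4.8125]

-5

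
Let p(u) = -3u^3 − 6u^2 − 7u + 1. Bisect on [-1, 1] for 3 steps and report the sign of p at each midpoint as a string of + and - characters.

+--

p(0) = 1 > 0, so the root lies in [0, 1]
p(0.5) = -4.375 < 0, so the root lies in [0, 0.5]
p(0.25) = -1.171875 < 0, so the root lies in [0, 0.25]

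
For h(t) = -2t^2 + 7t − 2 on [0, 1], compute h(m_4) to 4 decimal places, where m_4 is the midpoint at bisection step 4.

-0.0078

midpoint 0.5: h = 1 > 0 → [0, 0.5]
midpoint 0.25: h = -0.375 < 0 → [0.25, 0.5]
midpoint 0.375: h = 0.34375 > 0 → [0.25, 0.375]
midpoint 0.3125: h = -0.0078 < 0 → [0.3125, 0.375]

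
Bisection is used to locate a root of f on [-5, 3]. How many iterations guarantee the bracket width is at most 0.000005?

Width after n steps is 8/2^n. Need 2^n ≥ 8/0.000005 = 1600000.
2^20 = 1048576 < 1600000 ≤ 2^21 = 2097152, so n = 21.

21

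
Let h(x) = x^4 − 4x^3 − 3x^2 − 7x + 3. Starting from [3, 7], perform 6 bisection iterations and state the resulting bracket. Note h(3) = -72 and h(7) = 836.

h(5) = 18 > 0, so the root lies in [3, 5]
h(4) = -73 < 0, so the root lies in [4, 5]
h(4.5) = -43.6875 < 0, so the root lies in [4.5, 5]
h(4.75) = -17.5586 < 0, so the root lies in [4.75, 5]
h(4.875) = -1.0466 < 0, so the root lies in [4.875, 5]
h(4.9375) = 8.1485 > 0, so the root lies in [4.875, 4.9375]

[4.875, 4.9375]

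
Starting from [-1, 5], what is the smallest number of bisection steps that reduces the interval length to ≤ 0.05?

7

Width after n steps is 6/2^n. Need 2^n ≥ 6/0.05 = 120.
2^6 = 64 < 120 ≤ 2^7 = 128, so n = 7.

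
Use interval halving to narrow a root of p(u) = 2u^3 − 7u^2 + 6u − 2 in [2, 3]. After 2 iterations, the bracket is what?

u = 2.5 gives p = 0.5, positive; keep [2, 2.5]
u = 2.25 gives p = -1.15625, negative; keep [2.25, 2.5]

[2.25, 2.5]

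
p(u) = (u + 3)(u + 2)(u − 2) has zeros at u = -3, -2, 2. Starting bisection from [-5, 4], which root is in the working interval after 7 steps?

midpoint -0.5: p = -9.375 < 0 → [-0.5, 4]
midpoint 1.75: p = -4.453125 < 0 → [1.75, 4]
midpoint 2.875: p = 25.060547 > 0 → [1.75, 2.875]
midpoint 2.3125: p = 7.1594 > 0 → [1.75, 2.3125]
midpoint 2.03125: p = 0.6338 > 0 → [1.75, 2.03125]
midpoint 1.890625: p = -2.0811 < 0 → [1.890625, 2.03125]
midpoint 1.9609375: p = -0.7676 < 0 → [1.9609375, 2.03125]

2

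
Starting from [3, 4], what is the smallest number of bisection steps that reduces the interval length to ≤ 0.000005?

Width after n steps is 1/2^n. Need 2^n ≥ 1/0.000005 = 200000.
2^17 = 131072 < 200000 ≤ 2^18 = 262144, so n = 18.

18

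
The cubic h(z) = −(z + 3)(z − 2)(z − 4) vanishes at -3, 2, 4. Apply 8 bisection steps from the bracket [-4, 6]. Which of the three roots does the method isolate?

-3

h(1) = -12 < 0, so the root lies in [-4, 1]
h(-1.5) = -28.875 < 0, so the root lies in [-4, -1.5]
h(-2.75) = -8.015625 < 0, so the root lies in [-4, -2.75]
h(-3.375) = 14.8652 > 0, so the root lies in [-3.375, -2.75]
h(-3.0625) = 2.2346 > 0, so the root lies in [-3.0625, -2.75]
h(-2.90625) = -3.1766 < 0, so the root lies in [-3.0625, -2.90625]
h(-2.984375) = -0.5439 < 0, so the root lies in [-3.0625, -2.984375]
h(-3.0234375) = 0.8269 > 0, so the root lies in [-3.0234375, -2.984375]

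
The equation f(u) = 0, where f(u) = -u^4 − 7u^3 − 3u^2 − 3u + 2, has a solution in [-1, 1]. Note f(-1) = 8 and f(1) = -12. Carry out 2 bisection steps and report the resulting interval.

[0, 0.5]

m = 0, f(m) = 2 (+); new bracket [0, 1]
m = 0.5, f(m) = -1.1875 (−); new bracket [0, 0.5]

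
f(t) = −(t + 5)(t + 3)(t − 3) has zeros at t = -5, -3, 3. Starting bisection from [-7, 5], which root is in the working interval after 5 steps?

f(-1) = 32 > 0, so the root lies in [-1, 5]
f(2) = 35 > 0, so the root lies in [2, 5]
f(3.5) = -27.625 < 0, so the root lies in [2, 3.5]
f(2.75) = 11.1406 > 0, so the root lies in [2.75, 3.5]
f(3.125) = -6.2207 < 0, so the root lies in [2.75, 3.125]

3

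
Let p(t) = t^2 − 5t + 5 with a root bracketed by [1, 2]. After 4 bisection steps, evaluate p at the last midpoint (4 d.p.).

-0.1211

p(1.5) = -0.25 < 0, so the root lies in [1, 1.5]
p(1.25) = 0.3125 > 0, so the root lies in [1.25, 1.5]
p(1.375) = 0.015625 > 0, so the root lies in [1.375, 1.5]
p(1.4375) = -0.1211 < 0, so the root lies in [1.375, 1.4375]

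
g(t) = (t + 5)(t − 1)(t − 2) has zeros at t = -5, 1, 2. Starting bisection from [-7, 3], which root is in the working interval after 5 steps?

t = -2 gives g = 36, positive; keep [-7, -2]
t = -4.5 gives g = 17.875, positive; keep [-7, -4.5]
t = -5.75 gives g = -39.234375, negative; keep [-5.75, -4.5]
t = -5.125 gives g = -5.4551, negative; keep [-5.125, -4.5]
t = -4.8125 gives g = 7.4246, positive; keep [-5.125, -4.8125]

-5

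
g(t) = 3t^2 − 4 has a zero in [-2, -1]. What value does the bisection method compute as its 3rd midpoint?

g(-1.5) = 2.75 > 0, so the root lies in [-1.5, -1]
g(-1.25) = 0.6875 > 0, so the root lies in [-1.25, -1]
g(-1.125) = -0.203125 < 0, so the root lies in [-1.25, -1.125]

-1.125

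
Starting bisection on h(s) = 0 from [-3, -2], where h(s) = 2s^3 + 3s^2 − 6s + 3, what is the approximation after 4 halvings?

-2.8125

s = -2.5 gives h = 5.5, positive; keep [-3, -2.5]
s = -2.75 gives h = 0.59375, positive; keep [-3, -2.75]
s = -2.875 gives h = -2.480469, negative; keep [-2.875, -2.75]
s = -2.8125 gives h = -0.8892, negative; keep [-2.8125, -2.75]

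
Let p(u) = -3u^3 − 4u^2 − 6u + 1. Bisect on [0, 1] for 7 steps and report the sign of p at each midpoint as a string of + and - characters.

--+--++

u = 0.5 gives p = -3.375, negative; keep [0, 0.5]
u = 0.25 gives p = -0.796875, negative; keep [0, 0.25]
u = 0.125 gives p = 0.181641, positive; keep [0.125, 0.25]
u = 0.1875 gives p = -0.2854, negative; keep [0.125, 0.1875]
u = 0.15625 gives p = -0.0466, negative; keep [0.125, 0.15625]
u = 0.140625 gives p = 0.0688, positive; keep [0.140625, 0.15625]
u = 0.1484375 gives p = 0.0114, positive; keep [0.1484375, 0.15625]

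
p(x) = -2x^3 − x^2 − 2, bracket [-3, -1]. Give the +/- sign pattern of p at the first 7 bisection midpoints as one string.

midpoint -2: p = 10 > 0 → [-2, -1]
midpoint -1.5: p = 2.5 > 0 → [-1.5, -1]
midpoint -1.25: p = 0.34375 > 0 → [-1.25, -1]
midpoint -1.125: p = -0.418 < 0 → [-1.25, -1.125]
midpoint -1.1875: p = -0.061 < 0 → [-1.25, -1.1875]
midpoint -1.21875: p = 0.1352 > 0 → [-1.21875, -1.1875]
midpoint -1.203125: p = 0.0356 > 0 → [-1.203125, -1.1875]

+++--++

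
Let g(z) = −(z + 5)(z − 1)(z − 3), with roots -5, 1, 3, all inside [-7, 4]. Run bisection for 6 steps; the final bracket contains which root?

-5

m = -1.5, g(m) = -39.375 (−); new bracket [-7, -1.5]
m = -4.25, g(m) = -28.546875 (−); new bracket [-7, -4.25]
m = -5.625, g(m) = 35.712891 (+); new bracket [-5.625, -4.25]
m = -4.9375, g(m) = -2.9456 (−); new bracket [-5.625, -4.9375]
m = -5.28125, g(m) = 14.6297 (+); new bracket [-5.28125, -4.9375]
m = -5.109375, g(m) = 5.4188 (+); new bracket [-5.109375, -4.9375]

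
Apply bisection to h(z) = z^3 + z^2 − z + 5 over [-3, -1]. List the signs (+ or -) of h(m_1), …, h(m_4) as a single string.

+-+-

z = -2 gives h = 3, positive; keep [-3, -2]
z = -2.5 gives h = -1.875, negative; keep [-2.5, -2]
z = -2.25 gives h = 0.921875, positive; keep [-2.5, -2.25]
z = -2.375 gives h = -0.3809, negative; keep [-2.375, -2.25]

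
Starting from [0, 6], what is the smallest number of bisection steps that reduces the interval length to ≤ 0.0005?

Width after n steps is 6/2^n. Need 2^n ≥ 6/0.0005 = 12000.
2^13 = 8192 < 12000 ≤ 2^14 = 16384, so n = 14.

14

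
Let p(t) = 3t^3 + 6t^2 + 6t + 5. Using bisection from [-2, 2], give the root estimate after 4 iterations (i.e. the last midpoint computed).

midpoint 0: p = 5 > 0 → [-2, 0]
midpoint -1: p = 2 > 0 → [-2, -1]
midpoint -1.5: p = -0.625 < 0 → [-1.5, -1]
midpoint -1.25: p = 1.0156 > 0 → [-1.5, -1.25]

-1.25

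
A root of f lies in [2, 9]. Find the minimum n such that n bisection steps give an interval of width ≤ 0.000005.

Width after n steps is 7/2^n. Need 2^n ≥ 7/0.000005 = 1400000.
2^20 = 1048576 < 1400000 ≤ 2^21 = 2097152, so n = 21.

21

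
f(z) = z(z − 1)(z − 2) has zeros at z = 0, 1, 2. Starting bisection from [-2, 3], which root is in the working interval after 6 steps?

0

midpoint 0.5: f = 0.375 > 0 → [-2, 0.5]
midpoint -0.75: f = -3.609375 < 0 → [-0.75, 0.5]
midpoint -0.125: f = -0.298828 < 0 → [-0.125, 0.5]
midpoint 0.1875: f = 0.2761 > 0 → [-0.125, 0.1875]
midpoint 0.03125: f = 0.0596 > 0 → [-0.125, 0.03125]
midpoint -0.046875: f = -0.1004 < 0 → [-0.046875, 0.03125]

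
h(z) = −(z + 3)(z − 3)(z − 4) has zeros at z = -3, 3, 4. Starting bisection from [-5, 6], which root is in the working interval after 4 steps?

-3

z = 0.5 gives h = -30.625, negative; keep [-5, 0.5]
z = -2.25 gives h = -24.609375, negative; keep [-5, -2.25]
z = -3.625 gives h = 31.572266, positive; keep [-3.625, -2.25]
z = -2.9375 gives h = -2.5745, negative; keep [-3.625, -2.9375]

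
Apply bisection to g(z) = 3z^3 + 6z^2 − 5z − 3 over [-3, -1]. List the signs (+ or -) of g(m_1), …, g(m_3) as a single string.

z = -2 gives g = 7, positive; keep [-3, -2]
z = -2.5 gives g = 0.125, positive; keep [-3, -2.5]
z = -2.75 gives g = -6.265625, negative; keep [-2.75, -2.5]

++-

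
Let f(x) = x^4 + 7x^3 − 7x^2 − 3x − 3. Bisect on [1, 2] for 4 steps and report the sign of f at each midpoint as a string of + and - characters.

x = 1.5 gives f = 5.4375, positive; keep [1, 1.5]
x = 1.25 gives f = -1.574219, negative; keep [1.25, 1.5]
x = 1.375 gives f = 1.412354, positive; keep [1.25, 1.375]
x = 1.3125 gives f = -0.2016, negative; keep [1.3125, 1.375]

+-+-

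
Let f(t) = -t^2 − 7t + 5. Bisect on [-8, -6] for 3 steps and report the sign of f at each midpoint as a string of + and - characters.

f(-7) = 5 > 0, so the root lies in [-8, -7]
f(-7.5) = 1.25 > 0, so the root lies in [-8, -7.5]
f(-7.75) = -0.8125 < 0, so the root lies in [-7.75, -7.5]

++-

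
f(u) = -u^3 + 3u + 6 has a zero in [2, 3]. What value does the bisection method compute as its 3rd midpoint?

u = 2.5 gives f = -2.125, negative; keep [2, 2.5]
u = 2.25 gives f = 1.359375, positive; keep [2.25, 2.5]
u = 2.375 gives f = -0.271484, negative; keep [2.25, 2.375]

2.375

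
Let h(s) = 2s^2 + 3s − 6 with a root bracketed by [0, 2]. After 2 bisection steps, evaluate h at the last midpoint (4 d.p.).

3.0000

s = 1 gives h = -1, negative; keep [1, 2]
s = 1.5 gives h = 3, positive; keep [1, 1.5]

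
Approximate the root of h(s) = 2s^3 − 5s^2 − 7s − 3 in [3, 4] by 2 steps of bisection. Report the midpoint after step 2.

3.75

h(3.5) = -3 < 0, so the root lies in [3.5, 4]
h(3.75) = 5.90625 > 0, so the root lies in [3.5, 3.75]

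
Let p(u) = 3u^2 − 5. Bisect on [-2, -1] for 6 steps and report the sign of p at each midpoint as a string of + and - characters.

midpoint -1.5: p = 1.75 > 0 → [-1.5, -1]
midpoint -1.25: p = -0.3125 < 0 → [-1.5, -1.25]
midpoint -1.375: p = 0.671875 > 0 → [-1.375, -1.25]
midpoint -1.3125: p = 0.168 > 0 → [-1.3125, -1.25]
midpoint -1.28125: p = -0.0752 < 0 → [-1.3125, -1.28125]
midpoint -1.296875: p = 0.0457 > 0 → [-1.296875, -1.28125]

+-++-+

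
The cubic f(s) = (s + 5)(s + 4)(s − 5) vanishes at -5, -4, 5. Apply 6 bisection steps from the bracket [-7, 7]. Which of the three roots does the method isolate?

midpoint 0: f = -100 < 0 → [0, 7]
midpoint 3.5: f = -95.625 < 0 → [3.5, 7]
midpoint 5.25: f = 23.703125 > 0 → [3.5, 5.25]
midpoint 4.375: f = -49.0723 < 0 → [4.375, 5.25]
midpoint 4.8125: f = -16.2136 < 0 → [4.8125, 5.25]
midpoint 5.03125: f = 2.8311 > 0 → [4.8125, 5.03125]

5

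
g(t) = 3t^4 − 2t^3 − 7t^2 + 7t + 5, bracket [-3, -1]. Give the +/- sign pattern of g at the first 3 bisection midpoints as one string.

++-

midpoint -2: g = 27 > 0 → [-2, -1]
midpoint -1.5: g = 0.6875 > 0 → [-1.5, -1]
midpoint -1.25: g = -3.457031 < 0 → [-1.5, -1.25]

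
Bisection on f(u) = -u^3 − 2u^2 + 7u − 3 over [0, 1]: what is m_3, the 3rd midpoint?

0.625

u = 0.5 gives f = -0.125, negative; keep [0.5, 1]
u = 0.75 gives f = 0.703125, positive; keep [0.5, 0.75]
u = 0.625 gives f = 0.349609, positive; keep [0.5, 0.625]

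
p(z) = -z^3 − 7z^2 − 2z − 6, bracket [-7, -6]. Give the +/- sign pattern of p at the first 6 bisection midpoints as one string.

--+-+-

p(-6.5) = -14.125 < 0, so the root lies in [-7, -6.5]
p(-6.75) = -3.890625 < 0, so the root lies in [-7, -6.75]
p(-6.875) = 1.841797 > 0, so the root lies in [-6.875, -6.75]
p(-6.8125) = -1.0769 < 0, so the root lies in [-6.875, -6.8125]
p(-6.84375) = 0.3692 > 0, so the root lies in [-6.84375, -6.8125]
p(-6.828125) = -0.3571 < 0, so the root lies in [-6.84375, -6.828125]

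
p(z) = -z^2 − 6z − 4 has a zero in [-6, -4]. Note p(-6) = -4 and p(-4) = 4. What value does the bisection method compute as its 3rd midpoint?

midpoint -5: p = 1 > 0 → [-6, -5]
midpoint -5.5: p = -1.25 < 0 → [-5.5, -5]
midpoint -5.25: p = -0.0625 < 0 → [-5.25, -5]

-5.25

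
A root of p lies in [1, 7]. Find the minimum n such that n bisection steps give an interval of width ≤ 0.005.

Width after n steps is 6/2^n. Need 2^n ≥ 6/0.005 = 1200.
2^10 = 1024 < 1200 ≤ 2^11 = 2048, so n = 11.

11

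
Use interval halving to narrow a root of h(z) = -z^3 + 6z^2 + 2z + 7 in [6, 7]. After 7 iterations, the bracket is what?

m = 6.5, h(m) = -1.125 (−); new bracket [6, 6.5]
m = 6.25, h(m) = 9.734375 (+); new bracket [6.25, 6.5]
m = 6.375, h(m) = 4.509766 (+); new bracket [6.375, 6.5]
m = 6.4375, h(m) = 1.7444 (+); new bracket [6.4375, 6.5]
m = 6.46875, h(m) = 0.3228 (+); new bracket [6.46875, 6.5]
m = 6.484375, h(m) = -0.3978 (−); new bracket [6.46875, 6.484375]
m = 6.4765625, h(m) = -0.0367 (−); new bracket [6.46875, 6.4765625]

[6.46875, 6.4765625]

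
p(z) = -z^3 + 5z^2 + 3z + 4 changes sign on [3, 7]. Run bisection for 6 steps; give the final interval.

midpoint 5: p = 19 > 0 → [5, 7]
midpoint 6: p = -14 < 0 → [5, 6]
midpoint 5.5: p = 5.375 > 0 → [5.5, 6]
midpoint 5.75: p = -3.5469 < 0 → [5.5, 5.75]
midpoint 5.625: p = 1.0996 > 0 → [5.625, 5.75]
midpoint 5.6875: p = -1.1765 < 0 → [5.625, 5.6875]

[5.625, 5.6875]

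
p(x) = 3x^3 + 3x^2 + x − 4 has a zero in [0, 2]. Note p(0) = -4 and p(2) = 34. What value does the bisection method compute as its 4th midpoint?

p(1) = 3 > 0, so the root lies in [0, 1]
p(0.5) = -2.375 < 0, so the root lies in [0.5, 1]
p(0.75) = -0.296875 < 0, so the root lies in [0.75, 1]
p(0.875) = 1.1816 > 0, so the root lies in [0.75, 0.875]

0.875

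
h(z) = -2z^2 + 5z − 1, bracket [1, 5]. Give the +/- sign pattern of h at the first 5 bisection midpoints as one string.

-+-+-

midpoint 3: h = -4 < 0 → [1, 3]
midpoint 2: h = 1 > 0 → [2, 3]
midpoint 2.5: h = -1 < 0 → [2, 2.5]
midpoint 2.25: h = 0.125 > 0 → [2.25, 2.5]
midpoint 2.375: h = -0.4062 < 0 → [2.25, 2.375]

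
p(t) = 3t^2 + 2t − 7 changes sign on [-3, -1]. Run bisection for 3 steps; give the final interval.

p(-2) = 1 > 0, so the root lies in [-2, -1]
p(-1.5) = -3.25 < 0, so the root lies in [-2, -1.5]
p(-1.75) = -1.3125 < 0, so the root lies in [-2, -1.75]

[-2, -1.75]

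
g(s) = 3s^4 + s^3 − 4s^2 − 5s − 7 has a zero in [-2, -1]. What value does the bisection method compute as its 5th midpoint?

g(-1.5) = 3.3125 > 0, so the root lies in [-1.5, -1]
g(-1.25) = -1.628906 < 0, so the root lies in [-1.5, -1.25]
g(-1.375) = 0.436279 > 0, so the root lies in [-1.375, -1.25]
g(-1.3125) = -0.6865 < 0, so the root lies in [-1.375, -1.3125]
g(-1.34375) = -0.149 < 0, so the root lies in [-1.375, -1.34375]

-1.34375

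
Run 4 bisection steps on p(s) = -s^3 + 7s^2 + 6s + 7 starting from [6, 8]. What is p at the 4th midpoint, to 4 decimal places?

-0.0137

m = 7, p(m) = 49 (+); new bracket [7, 8]
m = 7.5, p(m) = 23.875 (+); new bracket [7.5, 8]
m = 7.75, p(m) = 8.453125 (+); new bracket [7.75, 8]
m = 7.875, p(m) = -0.0137 (−); new bracket [7.75, 7.875]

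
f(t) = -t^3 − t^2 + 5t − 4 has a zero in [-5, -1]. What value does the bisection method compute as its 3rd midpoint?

f(-3) = -1 < 0, so the root lies in [-5, -3]
f(-4) = 24 > 0, so the root lies in [-4, -3]
f(-3.5) = 9.125 > 0, so the root lies in [-3.5, -3]

-3.5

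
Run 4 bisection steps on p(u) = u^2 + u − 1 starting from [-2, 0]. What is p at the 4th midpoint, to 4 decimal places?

0.0156

midpoint -1: p = -1 < 0 → [-2, -1]
midpoint -1.5: p = -0.25 < 0 → [-2, -1.5]
midpoint -1.75: p = 0.3125 > 0 → [-1.75, -1.5]
midpoint -1.625: p = 0.0156 > 0 → [-1.625, -1.5]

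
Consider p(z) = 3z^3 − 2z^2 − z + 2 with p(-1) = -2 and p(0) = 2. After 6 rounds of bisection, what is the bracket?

z = -0.5 gives p = 1.625, positive; keep [-1, -0.5]
z = -0.75 gives p = 0.359375, positive; keep [-1, -0.75]
z = -0.875 gives p = -0.666016, negative; keep [-0.875, -0.75]
z = -0.8125 gives p = -0.1169, negative; keep [-0.8125, -0.75]
z = -0.78125 gives p = 0.13, positive; keep [-0.8125, -0.78125]
z = -0.796875 gives p = 0.0088, positive; keep [-0.8125, -0.796875]

[-0.8125, -0.796875]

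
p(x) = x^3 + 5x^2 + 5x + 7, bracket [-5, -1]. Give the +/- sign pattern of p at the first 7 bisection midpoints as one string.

x = -3 gives p = 10, positive; keep [-5, -3]
x = -4 gives p = 3, positive; keep [-5, -4]
x = -4.5 gives p = -5.375, negative; keep [-4.5, -4]
x = -4.25 gives p = -0.7031, negative; keep [-4.25, -4]
x = -4.125 gives p = 1.2637, positive; keep [-4.25, -4.125]
x = -4.1875 gives p = 0.3098, positive; keep [-4.25, -4.1875]
x = -4.21875 gives p = -0.1892, negative; keep [-4.21875, -4.1875]

++--++-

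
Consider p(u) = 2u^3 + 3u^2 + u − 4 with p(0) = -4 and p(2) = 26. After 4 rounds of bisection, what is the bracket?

p(1) = 2 > 0, so the root lies in [0, 1]
p(0.5) = -2.5 < 0, so the root lies in [0.5, 1]
p(0.75) = -0.71875 < 0, so the root lies in [0.75, 1]
p(0.875) = 0.5117 > 0, so the root lies in [0.75, 0.875]

[0.75, 0.875]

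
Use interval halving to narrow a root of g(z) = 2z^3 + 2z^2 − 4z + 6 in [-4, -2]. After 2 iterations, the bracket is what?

[-2.5, -2]

g(-3) = -18 < 0, so the root lies in [-3, -2]
g(-2.5) = -2.75 < 0, so the root lies in [-2.5, -2]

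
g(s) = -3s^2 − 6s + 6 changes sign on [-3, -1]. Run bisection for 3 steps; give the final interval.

s = -2 gives g = 6, positive; keep [-3, -2]
s = -2.5 gives g = 2.25, positive; keep [-3, -2.5]
s = -2.75 gives g = -0.1875, negative; keep [-2.75, -2.5]

[-2.75, -2.5]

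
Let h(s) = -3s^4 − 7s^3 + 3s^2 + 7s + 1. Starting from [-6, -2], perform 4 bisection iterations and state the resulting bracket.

h(-4) = -299 < 0, so the root lies in [-4, -2]
h(-3) = -47 < 0, so the root lies in [-3, -2]
h(-2.5) = -5.5625 < 0, so the root lies in [-2.5, -2]
h(-2.25) = 3.2852 > 0, so the root lies in [-2.5, -2.25]

[-2.5, -2.25]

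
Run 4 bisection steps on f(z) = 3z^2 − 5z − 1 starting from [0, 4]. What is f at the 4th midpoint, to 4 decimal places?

-0.5625

midpoint 2: f = 1 > 0 → [0, 2]
midpoint 1: f = -3 < 0 → [1, 2]
midpoint 1.5: f = -1.75 < 0 → [1.5, 2]
midpoint 1.75: f = -0.5625 < 0 → [1.75, 2]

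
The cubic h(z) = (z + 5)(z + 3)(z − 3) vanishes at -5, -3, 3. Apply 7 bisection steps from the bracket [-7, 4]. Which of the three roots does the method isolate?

3

midpoint -1.5: h = -23.625 < 0 → [-1.5, 4]
midpoint 1.25: h = -46.484375 < 0 → [1.25, 4]
midpoint 2.625: h = -16.083984 < 0 → [2.625, 4]
midpoint 3.3125: h = 16.3977 > 0 → [2.625, 3.3125]
midpoint 2.96875: h = -1.4864 < 0 → [2.96875, 3.3125]
midpoint 3.140625: h = 7.0296 > 0 → [2.96875, 3.140625]
midpoint 3.0546875: h = 2.667 > 0 → [2.96875, 3.0546875]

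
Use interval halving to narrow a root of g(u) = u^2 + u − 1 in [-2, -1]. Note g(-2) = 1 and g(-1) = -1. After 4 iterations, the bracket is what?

m = -1.5, g(m) = -0.25 (−); new bracket [-2, -1.5]
m = -1.75, g(m) = 0.3125 (+); new bracket [-1.75, -1.5]
m = -1.625, g(m) = 0.015625 (+); new bracket [-1.625, -1.5]
m = -1.5625, g(m) = -0.1211 (−); new bracket [-1.625, -1.5625]

[-1.625, -1.5625]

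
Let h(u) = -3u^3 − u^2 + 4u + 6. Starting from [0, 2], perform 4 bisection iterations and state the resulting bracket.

[1.375, 1.5]

h(1) = 6 > 0, so the root lies in [1, 2]
h(1.5) = -0.375 < 0, so the root lies in [1, 1.5]
h(1.25) = 3.578125 > 0, so the root lies in [1.25, 1.5]
h(1.375) = 1.8105 > 0, so the root lies in [1.375, 1.5]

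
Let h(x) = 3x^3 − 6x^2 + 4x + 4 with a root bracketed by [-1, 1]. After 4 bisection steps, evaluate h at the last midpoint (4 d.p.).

-1.5762

h(0) = 4 > 0, so the root lies in [-1, 0]
h(-0.5) = 0.125 > 0, so the root lies in [-1, -0.5]
h(-0.75) = -3.640625 < 0, so the root lies in [-0.75, -0.5]
h(-0.625) = -1.5762 < 0, so the root lies in [-0.625, -0.5]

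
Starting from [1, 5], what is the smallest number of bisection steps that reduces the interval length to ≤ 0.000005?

20

Width after n steps is 4/2^n. Need 2^n ≥ 4/0.000005 = 800000.
2^19 = 524288 < 800000 ≤ 2^20 = 1048576, so n = 20.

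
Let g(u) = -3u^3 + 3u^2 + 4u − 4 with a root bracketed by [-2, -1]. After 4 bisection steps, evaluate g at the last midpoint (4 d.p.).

0.5042

m = -1.5, g(m) = 6.875 (+); new bracket [-1.5, -1]
m = -1.25, g(m) = 1.546875 (+); new bracket [-1.25, -1]
m = -1.125, g(m) = -0.431641 (−); new bracket [-1.25, -1.125]
m = -1.1875, g(m) = 0.5042 (+); new bracket [-1.1875, -1.125]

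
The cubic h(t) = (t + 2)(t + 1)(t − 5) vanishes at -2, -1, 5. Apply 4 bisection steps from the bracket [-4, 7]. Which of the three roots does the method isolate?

h(1.5) = -30.625 < 0, so the root lies in [1.5, 7]
h(4.25) = -24.609375 < 0, so the root lies in [4.25, 7]
h(5.625) = 31.572266 > 0, so the root lies in [4.25, 5.625]
h(4.9375) = -2.5745 < 0, so the root lies in [4.9375, 5.625]

5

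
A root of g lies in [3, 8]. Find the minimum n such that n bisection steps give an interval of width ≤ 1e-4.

16

Width after n steps is 5/2^n. Need 2^n ≥ 5/1e-4 = 50000.
2^15 = 32768 < 50000 ≤ 2^16 = 65536, so n = 16.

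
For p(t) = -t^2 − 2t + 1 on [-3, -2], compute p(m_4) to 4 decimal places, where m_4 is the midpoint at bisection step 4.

midpoint -2.5: p = -0.25 < 0 → [-2.5, -2]
midpoint -2.25: p = 0.4375 > 0 → [-2.5, -2.25]
midpoint -2.375: p = 0.109375 > 0 → [-2.5, -2.375]
midpoint -2.4375: p = -0.0664 < 0 → [-2.4375, -2.375]

-0.0664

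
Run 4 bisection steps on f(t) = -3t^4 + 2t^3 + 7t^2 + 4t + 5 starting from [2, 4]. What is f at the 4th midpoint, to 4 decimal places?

t = 3 gives f = -109, negative; keep [2, 3]
t = 2.5 gives f = -27.1875, negative; keep [2, 2.5]
t = 2.25 gives f = -4.667969, negative; keep [2, 2.25]
t = 2.125 gives f = 3.1282, positive; keep [2.125, 2.25]

3.1282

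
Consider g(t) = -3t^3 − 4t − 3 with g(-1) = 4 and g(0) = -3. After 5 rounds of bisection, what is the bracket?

midpoint -0.5: g = -0.625 < 0 → [-1, -0.5]
midpoint -0.75: g = 1.265625 > 0 → [-0.75, -0.5]
midpoint -0.625: g = 0.232422 > 0 → [-0.625, -0.5]
midpoint -0.5625: g = -0.2161 < 0 → [-0.625, -0.5625]
midpoint -0.59375: g = 0.003 > 0 → [-0.59375, -0.5625]

[-0.59375, -0.5625]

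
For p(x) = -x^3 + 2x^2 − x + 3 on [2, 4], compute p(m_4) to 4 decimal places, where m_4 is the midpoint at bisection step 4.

0.3105

midpoint 3: p = -9 < 0 → [2, 3]
midpoint 2.5: p = -2.625 < 0 → [2, 2.5]
midpoint 2.25: p = -0.515625 < 0 → [2, 2.25]
midpoint 2.125: p = 0.3105 > 0 → [2.125, 2.25]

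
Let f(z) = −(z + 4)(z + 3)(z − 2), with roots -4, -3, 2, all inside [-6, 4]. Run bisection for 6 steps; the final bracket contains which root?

2

m = -1, f(m) = 18 (+); new bracket [-1, 4]
m = 1.5, f(m) = 12.375 (+); new bracket [1.5, 4]
m = 2.75, f(m) = -29.109375 (−); new bracket [1.5, 2.75]
m = 2.125, f(m) = -3.9238 (−); new bracket [1.5, 2.125]
m = 1.8125, f(m) = 5.2449 (+); new bracket [1.8125, 2.125]
m = 1.96875, f(m) = 0.9268 (+); new bracket [1.96875, 2.125]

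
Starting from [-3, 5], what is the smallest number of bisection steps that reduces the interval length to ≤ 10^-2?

Width after n steps is 8/2^n. Need 2^n ≥ 8/10^-2 = 800.
2^9 = 512 < 800 ≤ 2^10 = 1024, so n = 10.

10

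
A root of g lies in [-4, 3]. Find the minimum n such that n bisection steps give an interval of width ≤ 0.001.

Width after n steps is 7/2^n. Need 2^n ≥ 7/0.001 = 7000.
2^12 = 4096 < 7000 ≤ 2^13 = 8192, so n = 13.

13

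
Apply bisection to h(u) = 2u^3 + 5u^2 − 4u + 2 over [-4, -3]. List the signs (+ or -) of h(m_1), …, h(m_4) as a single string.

m = -3.5, h(m) = -8.5 (−); new bracket [-3.5, -3]
m = -3.25, h(m) = -0.84375 (−); new bracket [-3.25, -3]
m = -3.125, h(m) = 2.292969 (+); new bracket [-3.25, -3.125]
m = -3.1875, h(m) = 0.7798 (+); new bracket [-3.25, -3.1875]

--++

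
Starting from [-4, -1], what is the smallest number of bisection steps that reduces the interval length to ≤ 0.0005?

Width after n steps is 3/2^n. Need 2^n ≥ 3/0.0005 = 6000.
2^12 = 4096 < 6000 ≤ 2^13 = 8192, so n = 13.

13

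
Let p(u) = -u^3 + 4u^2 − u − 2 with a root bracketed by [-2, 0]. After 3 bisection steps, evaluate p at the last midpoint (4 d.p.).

midpoint -1: p = 4 > 0 → [-1, 0]
midpoint -0.5: p = -0.375 < 0 → [-1, -0.5]
midpoint -0.75: p = 1.421875 > 0 → [-0.75, -0.5]

1.4219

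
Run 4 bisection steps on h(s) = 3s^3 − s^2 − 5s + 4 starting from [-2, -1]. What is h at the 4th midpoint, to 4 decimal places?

0.2097

midpoint -1.5: h = -0.875 < 0 → [-1.5, -1]
midpoint -1.25: h = 2.828125 > 0 → [-1.5, -1.25]
midpoint -1.375: h = 1.185547 > 0 → [-1.5, -1.375]
midpoint -1.4375: h = 0.2097 > 0 → [-1.5, -1.4375]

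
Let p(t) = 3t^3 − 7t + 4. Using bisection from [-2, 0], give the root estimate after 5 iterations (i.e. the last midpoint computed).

midpoint -1: p = 8 > 0 → [-2, -1]
midpoint -1.5: p = 4.375 > 0 → [-2, -1.5]
midpoint -1.75: p = 0.171875 > 0 → [-2, -1.75]
midpoint -1.875: p = -2.6504 < 0 → [-1.875, -1.75]
midpoint -1.8125: p = -1.1755 < 0 → [-1.8125, -1.75]

-1.8125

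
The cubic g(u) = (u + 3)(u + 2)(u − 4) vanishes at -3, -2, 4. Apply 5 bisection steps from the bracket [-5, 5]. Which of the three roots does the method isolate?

4

u = 0 gives g = -24, negative; keep [0, 5]
u = 2.5 gives g = -37.125, negative; keep [2.5, 5]
u = 3.75 gives g = -9.703125, negative; keep [3.75, 5]
u = 4.375 gives g = 17.6309, positive; keep [3.75, 4.375]
u = 4.0625 gives g = 2.676, positive; keep [3.75, 4.0625]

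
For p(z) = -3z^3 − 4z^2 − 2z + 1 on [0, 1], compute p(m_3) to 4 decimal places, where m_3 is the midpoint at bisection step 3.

-0.4707

z = 0.5 gives p = -1.375, negative; keep [0, 0.5]
z = 0.25 gives p = 0.203125, positive; keep [0.25, 0.5]
z = 0.375 gives p = -0.470703, negative; keep [0.25, 0.375]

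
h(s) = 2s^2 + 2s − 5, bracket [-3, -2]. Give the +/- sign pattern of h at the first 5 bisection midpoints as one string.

h(-2.5) = 2.5 > 0, so the root lies in [-2.5, -2]
h(-2.25) = 0.625 > 0, so the root lies in [-2.25, -2]
h(-2.125) = -0.21875 < 0, so the root lies in [-2.25, -2.125]
h(-2.1875) = 0.1953 > 0, so the root lies in [-2.1875, -2.125]
h(-2.15625) = -0.0137 < 0, so the root lies in [-2.1875, -2.15625]

++-+-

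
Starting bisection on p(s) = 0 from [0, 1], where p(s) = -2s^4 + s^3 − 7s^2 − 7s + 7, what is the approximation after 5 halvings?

0.59375

midpoint 0.5: p = 1.75 > 0 → [0.5, 1]
midpoint 0.75: p = -2.398438 < 0 → [0.5, 0.75]
midpoint 0.625: p = -0.17041 < 0 → [0.5, 0.625]
midpoint 0.5625: p = 0.8254 > 0 → [0.5625, 0.625]
midpoint 0.59375: p = 0.3367 > 0 → [0.59375, 0.625]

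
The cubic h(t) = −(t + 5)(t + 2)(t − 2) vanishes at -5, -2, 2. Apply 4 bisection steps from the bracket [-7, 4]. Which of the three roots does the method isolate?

2

h(-1.5) = 6.125 > 0, so the root lies in [-1.5, 4]
h(1.25) = 15.234375 > 0, so the root lies in [1.25, 4]
h(2.625) = -22.041016 < 0, so the root lies in [1.25, 2.625]
h(1.9375) = 1.7073 > 0, so the root lies in [1.9375, 2.625]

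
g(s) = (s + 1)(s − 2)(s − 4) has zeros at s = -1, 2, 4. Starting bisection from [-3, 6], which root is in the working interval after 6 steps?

m = 1.5, g(m) = 3.125 (+); new bracket [-3, 1.5]
m = -0.75, g(m) = 3.265625 (+); new bracket [-3, -0.75]
m = -1.875, g(m) = -19.919922 (−); new bracket [-1.875, -0.75]
m = -1.3125, g(m) = -5.4993 (−); new bracket [-1.3125, -0.75]
m = -1.03125, g(m) = -0.4766 (−); new bracket [-1.03125, -0.75]
m = -0.890625, g(m) = 1.5462 (+); new bracket [-1.03125, -0.890625]

-1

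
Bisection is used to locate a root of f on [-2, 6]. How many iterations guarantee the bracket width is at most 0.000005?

21

Width after n steps is 8/2^n. Need 2^n ≥ 8/0.000005 = 1600000.
2^20 = 1048576 < 1600000 ≤ 2^21 = 2097152, so n = 21.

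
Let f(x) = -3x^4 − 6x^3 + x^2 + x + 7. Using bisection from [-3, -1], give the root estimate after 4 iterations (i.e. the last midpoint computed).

x = -2 gives f = 9, positive; keep [-3, -2]
x = -2.5 gives f = -12.6875, negative; keep [-2.5, -2]
x = -2.25 gives f = 1.269531, positive; keep [-2.5, -2.25]
x = -2.375 gives f = -4.8054, negative; keep [-2.375, -2.25]

-2.375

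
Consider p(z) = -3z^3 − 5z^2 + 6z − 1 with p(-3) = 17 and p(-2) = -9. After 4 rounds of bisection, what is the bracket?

z = -2.5 gives p = -0.375, negative; keep [-3, -2.5]
z = -2.75 gives p = 7.078125, positive; keep [-2.75, -2.5]
z = -2.625 gives p = 3.060547, positive; keep [-2.625, -2.5]
z = -2.5625 gives p = 1.2722, positive; keep [-2.5625, -2.5]

[-2.5625, -2.5]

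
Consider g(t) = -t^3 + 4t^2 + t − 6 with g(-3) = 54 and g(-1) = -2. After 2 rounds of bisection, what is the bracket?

[-1.5, -1]

t = -2 gives g = 16, positive; keep [-2, -1]
t = -1.5 gives g = 4.875, positive; keep [-1.5, -1]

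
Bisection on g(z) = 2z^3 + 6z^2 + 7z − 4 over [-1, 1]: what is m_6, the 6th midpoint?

0.40625

midpoint 0: g = -4 < 0 → [0, 1]
midpoint 0.5: g = 1.25 > 0 → [0, 0.5]
midpoint 0.25: g = -1.84375 < 0 → [0.25, 0.5]
midpoint 0.375: g = -0.4258 < 0 → [0.375, 0.5]
midpoint 0.4375: g = 0.3784 > 0 → [0.375, 0.4375]
midpoint 0.40625: g = -0.0319 < 0 → [0.40625, 0.4375]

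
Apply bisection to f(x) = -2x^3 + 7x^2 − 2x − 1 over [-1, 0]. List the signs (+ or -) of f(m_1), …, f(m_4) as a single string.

+-++

f(-0.5) = 2 > 0, so the root lies in [-0.5, 0]
f(-0.25) = -0.03125 < 0, so the root lies in [-0.5, -0.25]
f(-0.375) = 0.839844 > 0, so the root lies in [-0.375, -0.25]
f(-0.3125) = 0.3696 > 0, so the root lies in [-0.3125, -0.25]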